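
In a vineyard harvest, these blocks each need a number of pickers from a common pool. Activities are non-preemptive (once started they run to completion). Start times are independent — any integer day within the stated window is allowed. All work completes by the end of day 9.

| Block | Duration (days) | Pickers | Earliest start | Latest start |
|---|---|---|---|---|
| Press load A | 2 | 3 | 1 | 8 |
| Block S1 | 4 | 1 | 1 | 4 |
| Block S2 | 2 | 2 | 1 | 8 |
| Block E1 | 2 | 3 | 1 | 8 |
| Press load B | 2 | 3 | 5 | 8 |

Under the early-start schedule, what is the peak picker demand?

9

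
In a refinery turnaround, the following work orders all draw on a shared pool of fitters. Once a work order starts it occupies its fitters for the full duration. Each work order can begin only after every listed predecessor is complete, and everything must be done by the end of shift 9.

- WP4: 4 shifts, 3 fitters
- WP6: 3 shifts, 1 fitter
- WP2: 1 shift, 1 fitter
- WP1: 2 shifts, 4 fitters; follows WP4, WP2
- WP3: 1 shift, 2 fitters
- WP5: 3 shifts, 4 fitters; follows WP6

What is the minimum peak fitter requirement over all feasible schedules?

Early-start (WP4@1, WP6@1, WP2@1, WP1@5, WP3@1, WP5@4) gives peak 8: s1:7  s2:4  s3:4  s4:7  s5:8  s6:8  s7:0  s8:0  s9:0.
Shift WP3→4, WP5→7.
Schedule WP4@1, WP6@1, WP2@1, WP1@5, WP3@4, WP5@7: s1:5  s2:4  s3:4  s4:5  s5:4  s6:4  s7:4  s8:4  s9:4 — peak 5.
Total fitter-shifts = 38 over 9 shifts ⇒ peak ≥ ⌈38/9⌉ = 5, so 5 is optimal.

5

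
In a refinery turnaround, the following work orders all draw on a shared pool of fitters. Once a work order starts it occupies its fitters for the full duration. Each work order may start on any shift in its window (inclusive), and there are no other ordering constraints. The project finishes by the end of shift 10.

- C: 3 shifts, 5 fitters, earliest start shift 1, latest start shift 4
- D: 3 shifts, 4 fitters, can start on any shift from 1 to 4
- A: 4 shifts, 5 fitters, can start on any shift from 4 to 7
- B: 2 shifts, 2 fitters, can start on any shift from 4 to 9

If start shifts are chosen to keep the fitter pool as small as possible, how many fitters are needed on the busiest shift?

Early-start (C@1, D@1, A@4, B@4) gives peak 9: s1:9  s2:9  s3:9  s4:7  s5:7  s6:5  s7:5  s8:0  s9:0  s10:0.
Shift D→4, A→7.
Schedule C@1, D@4, A@7, B@4: s1:5  s2:5  s3:5  s4:6  s5:6  s6:4  s7:5  s8:5  s9:5  s10:5 — peak 6.
Total fitter-shifts = 51 over 10 shifts ⇒ peak ≥ ⌈51/10⌉ = 6, so 6 is optimal.

6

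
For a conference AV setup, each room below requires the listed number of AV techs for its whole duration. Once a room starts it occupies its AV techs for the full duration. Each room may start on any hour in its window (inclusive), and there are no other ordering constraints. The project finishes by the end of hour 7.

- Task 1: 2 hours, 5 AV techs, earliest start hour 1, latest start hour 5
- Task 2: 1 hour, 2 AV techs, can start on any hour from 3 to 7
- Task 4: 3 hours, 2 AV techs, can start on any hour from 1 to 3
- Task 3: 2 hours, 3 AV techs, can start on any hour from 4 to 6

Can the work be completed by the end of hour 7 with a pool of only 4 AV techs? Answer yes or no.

The minimum achievable peak is 5; 4 < 5, so no feasible schedule stays within the cap.

no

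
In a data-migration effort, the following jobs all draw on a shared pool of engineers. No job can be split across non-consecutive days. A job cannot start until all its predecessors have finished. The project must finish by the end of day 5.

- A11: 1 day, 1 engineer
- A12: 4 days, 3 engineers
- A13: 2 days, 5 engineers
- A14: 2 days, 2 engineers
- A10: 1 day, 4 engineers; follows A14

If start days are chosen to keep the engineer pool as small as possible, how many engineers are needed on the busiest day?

8

Early-start (A11@1, A12@1, A13@1, A14@1, A10@3) gives peak 11: d1:11  d2:10  d3:7  d4:3  d5:0.
Shift A13→3, A10→5.
Schedule A11@1, A12@1, A13@3, A14@1, A10@5: d1:6  d2:5  d3:8  d4:8  d5:4 — peak 8.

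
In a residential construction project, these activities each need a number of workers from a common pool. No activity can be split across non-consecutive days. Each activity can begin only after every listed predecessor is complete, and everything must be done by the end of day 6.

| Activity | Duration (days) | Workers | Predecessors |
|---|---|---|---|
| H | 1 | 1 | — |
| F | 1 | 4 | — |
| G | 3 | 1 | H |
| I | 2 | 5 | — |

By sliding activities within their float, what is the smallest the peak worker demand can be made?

5

Early-start (H@1, F@1, G@2, I@1) gives peak 10: d1:10  d2:6  d3:1  d4:1  d5:0  d6:0.
Shift I→5.
Schedule H@1, F@1, G@2, I@5: d1:5  d2:1  d3:1  d4:1  d5:5  d6:5 — peak 5.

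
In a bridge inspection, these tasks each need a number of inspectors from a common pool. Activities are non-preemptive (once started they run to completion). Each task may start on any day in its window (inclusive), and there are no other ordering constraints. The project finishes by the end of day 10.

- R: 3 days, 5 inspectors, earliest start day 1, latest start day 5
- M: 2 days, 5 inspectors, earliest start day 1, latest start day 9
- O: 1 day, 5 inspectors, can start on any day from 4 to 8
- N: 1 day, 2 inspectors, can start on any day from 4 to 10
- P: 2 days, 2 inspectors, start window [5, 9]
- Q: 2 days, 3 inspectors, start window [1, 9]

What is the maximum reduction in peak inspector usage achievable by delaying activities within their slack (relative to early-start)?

Early-start peak: d1:13  d2:13  d3:5  d4:7  d5:2  d6:2  d7:0  d8:0  d9:0  d10:0 ⇒ 13.
Leveled (R@1, M@4, O@6, N@7, P@7, Q@8): d1:5  d2:5  d3:5  d4:5  d5:5  d6:5  d7:4  d8:5  d9:3  d10:0 ⇒ 5.
Reduction 13 − 5 = 8.

8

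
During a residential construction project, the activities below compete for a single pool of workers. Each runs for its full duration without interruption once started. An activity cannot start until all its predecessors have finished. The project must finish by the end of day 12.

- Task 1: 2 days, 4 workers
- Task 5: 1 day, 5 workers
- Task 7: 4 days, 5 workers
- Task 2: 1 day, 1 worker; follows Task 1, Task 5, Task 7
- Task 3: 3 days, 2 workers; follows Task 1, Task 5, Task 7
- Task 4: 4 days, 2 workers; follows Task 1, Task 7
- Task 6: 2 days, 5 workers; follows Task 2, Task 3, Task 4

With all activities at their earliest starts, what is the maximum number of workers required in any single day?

Early-start schedule: Task 1@1, Task 5@1, Task 7@1, Task 2@5, Task 3@5, Task 4@5, Task 6@9.
Load per day: day 1: 14, day 2: 9, day 3: 5, day 4: 5, day 5: 5, day 6: 4, day 7: 4, day 8: 2, day 9: 5, day 10: 5, day 11: 0, day 12: 0.
Peak is 14.

14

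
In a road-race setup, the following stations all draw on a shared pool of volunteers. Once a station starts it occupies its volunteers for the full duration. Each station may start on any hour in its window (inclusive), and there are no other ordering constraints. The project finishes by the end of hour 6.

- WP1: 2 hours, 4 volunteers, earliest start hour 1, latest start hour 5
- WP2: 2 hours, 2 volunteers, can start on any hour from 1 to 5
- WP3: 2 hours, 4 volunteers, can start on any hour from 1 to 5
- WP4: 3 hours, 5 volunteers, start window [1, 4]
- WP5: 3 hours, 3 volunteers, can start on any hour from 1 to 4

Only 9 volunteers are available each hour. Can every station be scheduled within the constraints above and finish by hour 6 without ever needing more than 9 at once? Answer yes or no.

Schedule WP1@1, WP2@1, WP3@3, WP4@4, WP5@1: h1:9  h2:9  h3:7  h4:9  h5:5  h6:5 — peak 9 ≤ 9.

yes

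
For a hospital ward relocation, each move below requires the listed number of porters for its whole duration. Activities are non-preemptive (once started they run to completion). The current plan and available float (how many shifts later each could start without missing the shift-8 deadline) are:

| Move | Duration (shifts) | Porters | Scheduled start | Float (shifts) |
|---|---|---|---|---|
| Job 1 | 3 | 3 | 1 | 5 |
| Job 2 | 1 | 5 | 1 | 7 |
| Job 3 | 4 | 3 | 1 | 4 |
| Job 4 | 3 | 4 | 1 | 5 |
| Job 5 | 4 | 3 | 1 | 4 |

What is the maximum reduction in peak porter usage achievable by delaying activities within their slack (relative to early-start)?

11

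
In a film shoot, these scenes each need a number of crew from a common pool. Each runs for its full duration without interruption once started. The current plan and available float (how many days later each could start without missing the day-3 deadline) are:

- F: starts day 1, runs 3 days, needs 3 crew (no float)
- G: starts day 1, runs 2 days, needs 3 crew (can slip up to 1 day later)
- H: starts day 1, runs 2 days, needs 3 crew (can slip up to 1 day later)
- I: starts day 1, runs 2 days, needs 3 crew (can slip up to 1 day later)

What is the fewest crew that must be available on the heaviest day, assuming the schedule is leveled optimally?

12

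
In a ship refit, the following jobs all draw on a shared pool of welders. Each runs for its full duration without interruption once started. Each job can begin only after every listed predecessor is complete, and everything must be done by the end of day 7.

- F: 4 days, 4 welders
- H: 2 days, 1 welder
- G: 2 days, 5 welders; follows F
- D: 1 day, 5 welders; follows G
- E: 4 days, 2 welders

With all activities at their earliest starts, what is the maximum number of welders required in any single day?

7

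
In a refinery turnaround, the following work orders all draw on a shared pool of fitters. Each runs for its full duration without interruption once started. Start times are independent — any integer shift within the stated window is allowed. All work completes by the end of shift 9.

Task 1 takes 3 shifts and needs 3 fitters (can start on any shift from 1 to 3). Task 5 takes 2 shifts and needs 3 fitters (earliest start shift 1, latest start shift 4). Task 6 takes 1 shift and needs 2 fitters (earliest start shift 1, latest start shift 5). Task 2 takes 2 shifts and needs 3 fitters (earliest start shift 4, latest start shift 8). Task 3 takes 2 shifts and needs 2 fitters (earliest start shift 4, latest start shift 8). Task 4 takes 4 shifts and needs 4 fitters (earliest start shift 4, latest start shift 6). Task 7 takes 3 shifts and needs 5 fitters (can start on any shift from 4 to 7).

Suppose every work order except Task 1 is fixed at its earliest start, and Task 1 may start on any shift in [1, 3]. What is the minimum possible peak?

14

Task 1@1: s1:8  s2:6  s3:3  s4:14  s5:14  s6:9  s7:4  s8:0  s9:0 → peak 14
Task 1@2: s1:5  s2:6  s3:3  s4:17  s5:14  s6:9  s7:4  s8:0  s9:0 → peak 17
Task 1@3: s1:5  s2:3  s3:3  s4:17  s5:17  s6:9  s7:4  s8:0  s9:0 → peak 17
Best is Task 1@1, peak 14.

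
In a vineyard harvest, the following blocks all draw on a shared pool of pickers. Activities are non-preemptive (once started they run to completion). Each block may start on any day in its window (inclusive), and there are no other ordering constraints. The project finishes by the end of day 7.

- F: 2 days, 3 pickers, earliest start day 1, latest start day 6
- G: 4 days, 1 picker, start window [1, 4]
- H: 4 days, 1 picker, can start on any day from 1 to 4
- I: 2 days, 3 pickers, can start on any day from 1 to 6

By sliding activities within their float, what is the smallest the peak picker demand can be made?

4

Early-start (F@1, G@1, H@1, I@1) gives peak 8: d1:8  d2:8  d3:2  d4:2  d5:0  d6:0  d7:0.
Shift H→3, I→5.
Schedule F@1, G@1, H@3, I@5: d1:4  d2:4  d3:2  d4:2  d5:4  d6:4  d7:0 — peak 4.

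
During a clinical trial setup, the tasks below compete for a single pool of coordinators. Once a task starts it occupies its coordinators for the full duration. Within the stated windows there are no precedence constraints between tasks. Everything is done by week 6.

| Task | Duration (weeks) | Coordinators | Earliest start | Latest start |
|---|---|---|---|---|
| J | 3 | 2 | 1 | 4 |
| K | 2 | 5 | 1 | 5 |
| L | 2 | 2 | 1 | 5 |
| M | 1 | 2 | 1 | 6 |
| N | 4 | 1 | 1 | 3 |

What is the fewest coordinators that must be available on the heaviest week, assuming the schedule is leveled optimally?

5

Early-start (J@1, K@1, L@1, M@1, N@1) gives peak 12: w1:12  w2:10  w3:3  w4:1  w5:0  w6:0.
Shift K→5, M→3.
Schedule J@1, K@5, L@1, M@3, N@1: w1:5  w2:5  w3:5  w4:1  w5:5  w6:5 — peak 5.
Total coordinator-weeks = 26 over 6 weeks ⇒ peak ≥ ⌈26/6⌉ = 5, so 5 is optimal.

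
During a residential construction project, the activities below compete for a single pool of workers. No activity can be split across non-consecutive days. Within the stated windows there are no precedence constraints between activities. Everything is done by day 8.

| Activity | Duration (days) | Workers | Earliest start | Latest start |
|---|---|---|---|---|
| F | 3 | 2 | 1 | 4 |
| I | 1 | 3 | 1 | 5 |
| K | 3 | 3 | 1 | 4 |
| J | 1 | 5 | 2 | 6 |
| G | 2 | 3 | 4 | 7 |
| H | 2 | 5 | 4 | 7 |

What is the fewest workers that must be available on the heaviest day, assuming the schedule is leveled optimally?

Early-start (F@1, I@1, K@1, J@2, G@4, H@4) gives peak 10: d1:8  d2:10  d3:5  d4:8  d5:8  d6:0  d7:0  d8:0.
Shift K→2, J→6, H→7.
Schedule F@1, I@1, K@2, J@6, G@4, H@7: d1:5  d2:5  d3:5  d4:6  d5:3  d6:5  d7:5  d8:5 — peak 6.

6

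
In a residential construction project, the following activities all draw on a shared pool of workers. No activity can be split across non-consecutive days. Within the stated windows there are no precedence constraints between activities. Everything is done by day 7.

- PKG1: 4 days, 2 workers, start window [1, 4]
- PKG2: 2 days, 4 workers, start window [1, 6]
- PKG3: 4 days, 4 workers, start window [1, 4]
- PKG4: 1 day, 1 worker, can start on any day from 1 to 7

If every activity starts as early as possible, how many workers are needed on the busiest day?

11

Early-start schedule: PKG1@1, PKG2@1, PKG3@1, PKG4@1.
Load per day: day 1: 11, day 2: 10, day 3: 6, day 4: 6, day 5: 0, day 6: 0, day 7: 0.
Peak is 11.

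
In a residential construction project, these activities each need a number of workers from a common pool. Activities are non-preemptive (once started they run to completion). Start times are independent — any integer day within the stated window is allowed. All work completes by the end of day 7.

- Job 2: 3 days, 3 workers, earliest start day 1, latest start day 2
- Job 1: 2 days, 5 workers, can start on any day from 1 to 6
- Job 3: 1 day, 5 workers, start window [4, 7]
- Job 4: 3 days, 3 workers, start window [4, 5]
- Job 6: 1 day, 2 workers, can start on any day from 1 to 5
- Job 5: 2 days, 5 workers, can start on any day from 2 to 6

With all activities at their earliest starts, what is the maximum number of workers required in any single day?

Early-start schedule: Job 2@1, Job 1@1, Job 3@4, Job 4@4, Job 6@1, Job 5@2.
Load per day: day 1: 10, day 2: 13, day 3: 8, day 4: 8, day 5: 3, day 6: 3, day 7: 0.
Peak is 13.

13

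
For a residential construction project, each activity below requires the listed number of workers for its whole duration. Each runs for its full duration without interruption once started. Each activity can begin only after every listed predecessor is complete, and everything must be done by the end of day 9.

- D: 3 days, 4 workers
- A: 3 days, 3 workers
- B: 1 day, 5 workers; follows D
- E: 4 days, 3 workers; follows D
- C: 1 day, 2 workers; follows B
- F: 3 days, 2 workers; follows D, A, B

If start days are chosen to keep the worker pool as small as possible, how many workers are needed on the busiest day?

Early-start (D@1, A@1, B@4, E@4, C@5, F@5) gives peak 8: d1:7  d2:7  d3:7  d4:8  d5:7  d6:5  d7:5  d8:0  d9:0.
Shift E→5.
Schedule D@1, A@1, B@4, E@5, C@5, F@5: d1:7  d2:7  d3:7  d4:5  d5:7  d6:5  d7:5  d8:3  d9:0 — peak 7.

7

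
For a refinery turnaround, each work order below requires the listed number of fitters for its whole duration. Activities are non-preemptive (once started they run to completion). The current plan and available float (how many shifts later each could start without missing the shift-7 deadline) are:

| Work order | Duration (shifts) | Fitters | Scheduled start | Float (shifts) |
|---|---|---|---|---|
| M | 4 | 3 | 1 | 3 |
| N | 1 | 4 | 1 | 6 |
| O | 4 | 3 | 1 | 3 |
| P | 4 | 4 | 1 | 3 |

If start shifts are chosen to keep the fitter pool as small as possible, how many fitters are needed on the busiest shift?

10

Early-start (M@1, N@1, O@1, P@1) gives peak 14: s1:14  s2:10  s3:10  s4:10  s5:0  s6:0  s7:0.
Shift P→2.
Schedule M@1, N@1, O@1, P@2: s1:10  s2:10  s3:10  s4:10  s5:4  s6:0  s7:0 — peak 10.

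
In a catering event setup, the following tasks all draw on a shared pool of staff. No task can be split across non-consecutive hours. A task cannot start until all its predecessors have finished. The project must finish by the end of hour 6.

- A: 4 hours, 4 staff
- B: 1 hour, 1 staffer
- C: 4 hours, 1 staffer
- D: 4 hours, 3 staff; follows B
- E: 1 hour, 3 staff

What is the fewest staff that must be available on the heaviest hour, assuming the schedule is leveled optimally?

Early-start (A@1, B@1, C@1, D@2, E@1) gives peak 9: h1:9  h2:8  h3:8  h4:8  h5:3  h6:0.
Shift E→5.
Schedule A@1, B@1, C@1, D@2, E@5: h1:6  h2:8  h3:8  h4:8  h5:6  h6:0 — peak 8.

8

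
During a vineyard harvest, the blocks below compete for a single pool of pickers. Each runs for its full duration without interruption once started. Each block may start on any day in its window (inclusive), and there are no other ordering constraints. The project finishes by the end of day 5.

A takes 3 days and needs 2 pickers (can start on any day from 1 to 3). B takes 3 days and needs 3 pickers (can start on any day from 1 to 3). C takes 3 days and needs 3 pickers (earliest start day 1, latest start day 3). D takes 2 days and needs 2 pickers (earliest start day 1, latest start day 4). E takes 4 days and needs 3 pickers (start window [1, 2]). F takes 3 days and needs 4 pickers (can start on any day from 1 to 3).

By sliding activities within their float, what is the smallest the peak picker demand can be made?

Early-start (A@1, B@1, C@1, D@1, E@1, F@1) gives peak 17: d1:17  d2:17  d3:15  d4:3  d5:0.
Shift F→3.
Schedule A@1, B@1, C@1, D@1, E@1, F@3: d1:13  d2:13  d3:15  d4:7  d5:4 — peak 15.

15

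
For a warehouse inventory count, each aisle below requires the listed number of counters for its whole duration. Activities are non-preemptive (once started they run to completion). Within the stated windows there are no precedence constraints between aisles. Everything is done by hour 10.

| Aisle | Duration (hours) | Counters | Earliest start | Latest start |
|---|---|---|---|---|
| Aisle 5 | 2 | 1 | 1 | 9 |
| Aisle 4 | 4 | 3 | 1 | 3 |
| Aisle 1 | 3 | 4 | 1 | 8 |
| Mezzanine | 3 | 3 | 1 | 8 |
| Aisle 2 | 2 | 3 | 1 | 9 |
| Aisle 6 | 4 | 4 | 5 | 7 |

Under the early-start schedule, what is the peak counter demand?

Early-start schedule: Aisle 5@1, Aisle 4@1, Aisle 1@1, Mezzanine@1, Aisle 2@1, Aisle 6@5.
Load per hour: hour 1: 14, hour 2: 14, hour 3: 10, hour 4: 3, hour 5: 4, hour 6: 4, hour 7: 4, hour 8: 4, hour 9: 0, hour 10: 0.
Peak is 14.

14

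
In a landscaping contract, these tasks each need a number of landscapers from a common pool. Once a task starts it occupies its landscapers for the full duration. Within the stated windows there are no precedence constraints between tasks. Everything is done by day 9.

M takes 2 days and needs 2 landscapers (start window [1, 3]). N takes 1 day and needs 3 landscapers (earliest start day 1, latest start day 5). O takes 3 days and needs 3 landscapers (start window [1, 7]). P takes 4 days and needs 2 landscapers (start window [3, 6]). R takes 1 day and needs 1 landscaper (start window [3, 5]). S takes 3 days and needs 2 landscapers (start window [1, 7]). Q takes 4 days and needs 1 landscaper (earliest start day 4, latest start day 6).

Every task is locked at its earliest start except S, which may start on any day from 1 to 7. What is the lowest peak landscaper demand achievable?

S@1: d1:10  d2:7  d3:8  d4:3  d5:3  d6:3  d7:1  d8:0  d9:0 → peak 10
S@2: d1:8  d2:7  d3:8  d4:5  d5:3  d6:3  d7:1  d8:0  d9:0 → peak 8
S@3: d1:8  d2:5  d3:8  d4:5  d5:5  d6:3  d7:1  d8:0  d9:0 → peak 8
S@4: d1:8  d2:5  d3:6  d4:5  d5:5  d6:5  d7:1  d8:0  d9:0 → peak 8
S@5: d1:8  d2:5  d3:6  d4:3  d5:5  d6:5  d7:3  d8:0  d9:0 → peak 8
S@6: d1:8  d2:5  d3:6  d4:3  d5:3  d6:5  d7:3  d8:2  d9:0 → peak 8
S@7: d1:8  d2:5  d3:6  d4:3  d5:3  d6:3  d7:3  d8:2  d9:2 → peak 8
Best is S@2, peak 8.

8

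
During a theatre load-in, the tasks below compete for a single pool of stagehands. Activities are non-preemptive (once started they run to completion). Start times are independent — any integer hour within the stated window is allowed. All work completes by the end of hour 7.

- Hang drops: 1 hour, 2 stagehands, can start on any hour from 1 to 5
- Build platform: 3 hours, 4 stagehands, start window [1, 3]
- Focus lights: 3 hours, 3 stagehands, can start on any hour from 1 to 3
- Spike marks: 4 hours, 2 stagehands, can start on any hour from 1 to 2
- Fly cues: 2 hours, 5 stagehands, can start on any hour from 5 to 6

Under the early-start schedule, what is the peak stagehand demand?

Early-start schedule: Hang drops@1, Build platform@1, Focus lights@1, Spike marks@1, Fly cues@5.
Load per hour: hour 1: 11, hour 2: 9, hour 3: 9, hour 4: 2, hour 5: 5, hour 6: 5, hour 7: 0.
Peak is 11.

11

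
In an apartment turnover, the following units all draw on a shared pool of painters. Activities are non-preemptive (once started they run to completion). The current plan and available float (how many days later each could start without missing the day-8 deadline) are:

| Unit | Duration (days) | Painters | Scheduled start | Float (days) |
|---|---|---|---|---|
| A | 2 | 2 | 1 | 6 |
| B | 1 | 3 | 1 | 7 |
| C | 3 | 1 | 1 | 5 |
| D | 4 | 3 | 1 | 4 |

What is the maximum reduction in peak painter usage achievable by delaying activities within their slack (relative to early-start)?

6

Early-start peak: d1:9  d2:6  d3:4  d4:3  d5:0  d6:0  d7:0  d8:0 ⇒ 9.
Leveled (A@1, B@4, C@1, D@5): d1:3  d2:3  d3:1  d4:3  d5:3  d6:3  d7:3  d8:3 ⇒ 3.
Reduction 9 − 3 = 6.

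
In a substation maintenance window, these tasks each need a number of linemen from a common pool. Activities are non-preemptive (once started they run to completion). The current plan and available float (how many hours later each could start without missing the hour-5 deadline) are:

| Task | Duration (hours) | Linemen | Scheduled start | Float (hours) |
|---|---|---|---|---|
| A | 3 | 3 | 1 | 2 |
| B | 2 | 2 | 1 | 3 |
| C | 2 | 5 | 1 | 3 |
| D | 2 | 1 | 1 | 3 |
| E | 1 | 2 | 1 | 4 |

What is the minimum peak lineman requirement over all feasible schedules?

6

Early-start (A@1, B@1, C@1, D@1, E@1) gives peak 13: h1:13  h2:11  h3:3  h4:0  h5:0.
Shift C→4, E→3.
Schedule A@1, B@1, C@4, D@1, E@3: h1:6  h2:6  h3:5  h4:5  h5:5 — peak 6.
Total lineman-hours = 27 over 5 hours ⇒ peak ≥ ⌈27/5⌉ = 6, so 6 is optimal.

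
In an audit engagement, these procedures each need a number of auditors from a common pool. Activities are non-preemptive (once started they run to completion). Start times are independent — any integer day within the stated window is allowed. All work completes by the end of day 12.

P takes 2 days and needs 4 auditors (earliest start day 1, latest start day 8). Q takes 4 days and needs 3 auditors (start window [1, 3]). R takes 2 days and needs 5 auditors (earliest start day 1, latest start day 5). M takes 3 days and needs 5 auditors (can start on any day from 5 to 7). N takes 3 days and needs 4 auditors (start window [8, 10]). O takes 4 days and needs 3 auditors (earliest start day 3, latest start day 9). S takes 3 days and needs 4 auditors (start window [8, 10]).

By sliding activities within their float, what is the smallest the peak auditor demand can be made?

8

Early-start (P@1, Q@1, R@1, M@5, N@8, O@3, S@8) gives peak 12: d1:12  d2:12  d3:6  d4:6  d5:8  d6:8  d7:5  d8:8  d9:8  d10:8  d11:0  d12:0.
Shift R→3, O→5, S→9.
Schedule P@1, Q@1, R@3, M@5, N@8, O@5, S@9: d1:7  d2:7  d3:8  d4:8  d5:8  d6:8  d7:8  d8:7  d9:8  d10:8  d11:4  d12:0 — peak 8.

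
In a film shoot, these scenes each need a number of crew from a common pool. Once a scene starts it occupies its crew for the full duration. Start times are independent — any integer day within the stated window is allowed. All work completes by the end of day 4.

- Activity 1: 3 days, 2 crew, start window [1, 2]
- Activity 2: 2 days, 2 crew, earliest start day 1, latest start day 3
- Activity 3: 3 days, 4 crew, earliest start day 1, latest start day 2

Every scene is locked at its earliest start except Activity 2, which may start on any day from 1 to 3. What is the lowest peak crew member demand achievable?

8

Activity 2@1: d1:8  d2:8  d3:6  d4:0 → peak 8
Activity 2@2: d1:6  d2:8  d3:8  d4:0 → peak 8
Activity 2@3: d1:6  d2:6  d3:8  d4:2 → peak 8
Best is Activity 2@1, peak 8.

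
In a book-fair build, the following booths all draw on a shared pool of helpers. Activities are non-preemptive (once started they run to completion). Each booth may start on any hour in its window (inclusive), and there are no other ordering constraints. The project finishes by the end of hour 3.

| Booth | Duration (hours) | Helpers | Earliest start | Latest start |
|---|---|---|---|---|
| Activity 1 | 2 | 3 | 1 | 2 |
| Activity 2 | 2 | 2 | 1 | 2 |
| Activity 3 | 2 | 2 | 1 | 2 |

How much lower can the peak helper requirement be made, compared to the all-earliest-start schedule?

Early-start peak: h1:7  h2:7  h3:0 ⇒ 7.
Leveled (Activity 1@1, Activity 2@1, Activity 3@1): h1:7  h2:7  h3:0 ⇒ 7.
Reduction 7 − 7 = 0.

0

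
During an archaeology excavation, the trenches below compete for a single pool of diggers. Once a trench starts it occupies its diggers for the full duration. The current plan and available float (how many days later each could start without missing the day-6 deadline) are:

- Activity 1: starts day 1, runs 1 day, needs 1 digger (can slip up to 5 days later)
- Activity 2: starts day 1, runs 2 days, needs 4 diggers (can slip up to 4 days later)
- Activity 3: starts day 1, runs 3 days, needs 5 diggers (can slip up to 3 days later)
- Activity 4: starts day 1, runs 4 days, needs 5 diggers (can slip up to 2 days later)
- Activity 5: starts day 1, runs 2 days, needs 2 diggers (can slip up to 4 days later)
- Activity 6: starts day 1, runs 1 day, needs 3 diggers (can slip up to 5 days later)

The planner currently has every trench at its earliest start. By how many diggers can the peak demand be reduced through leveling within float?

Early-start peak: d1:20  d2:16  d3:10  d4:5  d5:0  d6:0 ⇒ 20.
Leveled (Activity 1@1, Activity 2@1, Activity 3@1, Activity 4@3, Activity 5@4, Activity 6@4): d1:10  d2:9  d3:10  d4:10  d5:7  d6:5 ⇒ 10.
Reduction 20 − 10 = 10.

10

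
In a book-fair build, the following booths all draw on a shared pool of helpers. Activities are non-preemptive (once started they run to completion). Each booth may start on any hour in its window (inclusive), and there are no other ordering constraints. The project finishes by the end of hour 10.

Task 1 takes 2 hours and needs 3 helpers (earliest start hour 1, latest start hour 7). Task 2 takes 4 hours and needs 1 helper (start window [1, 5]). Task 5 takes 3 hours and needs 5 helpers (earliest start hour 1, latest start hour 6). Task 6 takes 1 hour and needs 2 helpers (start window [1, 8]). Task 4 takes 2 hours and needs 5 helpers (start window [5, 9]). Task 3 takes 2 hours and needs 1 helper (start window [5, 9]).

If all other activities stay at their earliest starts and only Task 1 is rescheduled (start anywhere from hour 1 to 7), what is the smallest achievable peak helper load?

Task 1@1: h1:11  h2:9  h3:6  h4:1  h5:6  h6:6  h7:0  h8:0  h9:0  h10:0 → peak 11
Task 1@2: h1:8  h2:9  h3:9  h4:1  h5:6  h6:6  h7:0  h8:0  h9:0  h10:0 → peak 9
Task 1@3: h1:8  h2:6  h3:9  h4:4  h5:6  h6:6  h7:0  h8:0  h9:0  h10:0 → peak 9
Task 1@4: h1:8  h2:6  h3:6  h4:4  h5:9  h6:6  h7:0  h8:0  h9:0  h10:0 → peak 9
Task 1@5: h1:8  h2:6  h3:6  h4:1  h5:9  h6:9  h7:0  h8:0  h9:0  h10:0 → peak 9
Task 1@6: h1:8  h2:6  h3:6  h4:1  h5:6  h6:9  h7:3  h8:0  h9:0  h10:0 → peak 9
Task 1@7: h1:8  h2:6  h3:6  h4:1  h5:6  h6:6  h7:3  h8:3  h9:0  h10:0 → peak 8
Best is Task 1@7, peak 8.

8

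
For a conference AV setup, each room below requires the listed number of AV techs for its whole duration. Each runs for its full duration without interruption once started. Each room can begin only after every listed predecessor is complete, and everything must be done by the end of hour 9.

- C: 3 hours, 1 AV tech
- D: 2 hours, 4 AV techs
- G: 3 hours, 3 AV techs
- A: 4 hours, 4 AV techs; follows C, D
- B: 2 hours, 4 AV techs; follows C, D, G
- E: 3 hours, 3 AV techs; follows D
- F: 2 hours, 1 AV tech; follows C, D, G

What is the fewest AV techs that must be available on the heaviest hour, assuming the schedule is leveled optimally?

8

Early-start (C@1, D@1, G@1, A@4, B@4, E@3, F@4) gives peak 12: h1:8  h2:8  h3:7  h4:12  h5:12  h6:4  h7:4  h8:0  h9:0.
Shift E→6, F→6.
Schedule C@1, D@1, G@1, A@4, B@4, E@6, F@6: h1:8  h2:8  h3:4  h4:8  h5:8  h6:8  h7:8  h8:3  h9:0 — peak 8.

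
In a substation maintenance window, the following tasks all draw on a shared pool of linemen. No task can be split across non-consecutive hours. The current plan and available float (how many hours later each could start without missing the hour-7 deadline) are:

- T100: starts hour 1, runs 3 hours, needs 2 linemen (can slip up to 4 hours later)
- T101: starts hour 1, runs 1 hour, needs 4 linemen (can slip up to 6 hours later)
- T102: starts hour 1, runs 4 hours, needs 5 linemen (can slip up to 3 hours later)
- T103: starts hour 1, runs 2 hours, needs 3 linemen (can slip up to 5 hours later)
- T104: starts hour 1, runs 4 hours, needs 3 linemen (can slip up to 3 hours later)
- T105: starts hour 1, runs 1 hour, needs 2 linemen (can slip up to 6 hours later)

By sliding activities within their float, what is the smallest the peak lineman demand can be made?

Early-start (T100@1, T101@1, T102@1, T103@1, T104@1, T105@1) gives peak 19: h1:19  h2:13  h3:10  h4:8  h5:0  h6:0  h7:0.
Shift T102→2, T103→6, T104→4.
Schedule T100@1, T101@1, T102@2, T103@6, T104@4, T105@1: h1:8  h2:7  h3:7  h4:8  h5:8  h6:6  h7:6 — peak 8.
Total lineman-hours = 50 over 7 hours ⇒ peak ≥ ⌈50/7⌉ = 8, so 8 is optimal.

8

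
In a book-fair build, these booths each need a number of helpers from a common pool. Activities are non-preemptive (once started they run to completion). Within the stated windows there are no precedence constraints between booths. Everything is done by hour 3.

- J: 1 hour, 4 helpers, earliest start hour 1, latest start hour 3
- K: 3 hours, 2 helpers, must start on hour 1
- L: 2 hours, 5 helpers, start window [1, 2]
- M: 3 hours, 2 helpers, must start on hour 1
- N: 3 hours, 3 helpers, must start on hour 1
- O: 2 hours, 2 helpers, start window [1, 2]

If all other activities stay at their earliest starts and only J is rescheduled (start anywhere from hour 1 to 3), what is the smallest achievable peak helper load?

14

J@1: h1:18  h2:14  h3:7 → peak 18
J@2: h1:14  h2:18  h3:7 → peak 18
J@3: h1:14  h2:14  h3:11 → peak 14
Best is J@3, peak 14.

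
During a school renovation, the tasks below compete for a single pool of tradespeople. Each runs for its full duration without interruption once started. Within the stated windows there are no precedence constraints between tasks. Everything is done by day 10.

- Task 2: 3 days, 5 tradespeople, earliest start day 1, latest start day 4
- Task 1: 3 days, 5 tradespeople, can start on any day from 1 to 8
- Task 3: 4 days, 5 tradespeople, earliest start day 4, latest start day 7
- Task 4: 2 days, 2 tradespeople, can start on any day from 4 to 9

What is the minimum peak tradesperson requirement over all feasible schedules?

Early-start (Task 2@1, Task 1@1, Task 3@4, Task 4@4) gives peak 10: d1:10  d2:10  d3:10  d4:7  d5:7  d6:5  d7:5  d8:0  d9:0  d10:0.
Shift Task 1→4, Task 3→7.
Schedule Task 2@1, Task 1@4, Task 3@7, Task 4@4: d1:5  d2:5  d3:5  d4:7  d5:7  d6:5  d7:5  d8:5  d9:5  d10:5 — peak 7.

7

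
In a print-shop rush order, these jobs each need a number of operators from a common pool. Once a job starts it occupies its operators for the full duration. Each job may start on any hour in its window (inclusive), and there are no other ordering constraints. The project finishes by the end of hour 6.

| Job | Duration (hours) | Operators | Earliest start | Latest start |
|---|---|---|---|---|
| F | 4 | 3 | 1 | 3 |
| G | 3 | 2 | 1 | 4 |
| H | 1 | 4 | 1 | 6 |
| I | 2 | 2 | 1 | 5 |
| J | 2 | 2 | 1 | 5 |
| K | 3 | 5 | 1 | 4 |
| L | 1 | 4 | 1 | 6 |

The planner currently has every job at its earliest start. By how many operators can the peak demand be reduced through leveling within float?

13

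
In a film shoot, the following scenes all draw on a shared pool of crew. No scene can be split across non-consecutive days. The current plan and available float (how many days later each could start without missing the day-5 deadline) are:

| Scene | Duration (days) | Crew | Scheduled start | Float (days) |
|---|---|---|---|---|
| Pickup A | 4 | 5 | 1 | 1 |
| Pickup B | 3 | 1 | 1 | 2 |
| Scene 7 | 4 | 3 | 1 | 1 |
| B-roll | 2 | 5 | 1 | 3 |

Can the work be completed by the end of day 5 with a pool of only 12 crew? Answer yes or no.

The minimum achievable peak is 13; 12 < 13, so no feasible schedule stays within the cap.

no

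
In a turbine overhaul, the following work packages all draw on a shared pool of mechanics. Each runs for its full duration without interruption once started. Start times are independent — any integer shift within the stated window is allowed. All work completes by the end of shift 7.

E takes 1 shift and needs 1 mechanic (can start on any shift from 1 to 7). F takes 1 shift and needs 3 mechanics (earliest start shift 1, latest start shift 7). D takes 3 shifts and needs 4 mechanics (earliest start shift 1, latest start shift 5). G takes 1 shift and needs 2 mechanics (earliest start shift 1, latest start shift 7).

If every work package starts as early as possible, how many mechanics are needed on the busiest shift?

Early-start schedule: E@1, F@1, D@1, G@1.
Load per shift: shift 1: 10, shift 2: 4, shift 3: 4, shift 4: 0, shift 5: 0, shift 6: 0, shift 7: 0.
Peak is 10.

10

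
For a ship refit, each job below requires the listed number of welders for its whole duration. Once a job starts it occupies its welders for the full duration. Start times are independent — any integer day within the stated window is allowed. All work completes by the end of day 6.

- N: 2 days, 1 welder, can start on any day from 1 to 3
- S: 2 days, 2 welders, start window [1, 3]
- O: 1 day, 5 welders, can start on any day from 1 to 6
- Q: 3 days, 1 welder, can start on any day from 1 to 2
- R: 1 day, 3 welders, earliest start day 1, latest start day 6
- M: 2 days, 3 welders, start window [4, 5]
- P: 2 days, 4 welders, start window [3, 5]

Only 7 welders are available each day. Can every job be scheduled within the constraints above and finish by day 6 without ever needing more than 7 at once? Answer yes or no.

Schedule N@1, S@1, O@3, Q@1, R@1, M@4, P@4: d1:7  d2:4  d3:6  d4:7  d5:7  d6:0 — peak 7 ≤ 7.

yes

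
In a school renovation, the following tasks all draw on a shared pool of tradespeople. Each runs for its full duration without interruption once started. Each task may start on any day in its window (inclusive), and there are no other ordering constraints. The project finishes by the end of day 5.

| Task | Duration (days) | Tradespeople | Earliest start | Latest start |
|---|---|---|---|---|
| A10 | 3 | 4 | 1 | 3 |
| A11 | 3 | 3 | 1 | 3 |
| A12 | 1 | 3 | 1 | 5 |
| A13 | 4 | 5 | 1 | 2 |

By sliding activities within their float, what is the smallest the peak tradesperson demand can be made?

Early-start (A10@1, A11@1, A12@1, A13@1) gives peak 15: d1:15  d2:12  d3:12  d4:5  d5:0.
Shift A13→2.
Schedule A10@1, A11@1, A12@1, A13@2: d1:10  d2:12  d3:12  d4:5  d5:5 — peak 12.

12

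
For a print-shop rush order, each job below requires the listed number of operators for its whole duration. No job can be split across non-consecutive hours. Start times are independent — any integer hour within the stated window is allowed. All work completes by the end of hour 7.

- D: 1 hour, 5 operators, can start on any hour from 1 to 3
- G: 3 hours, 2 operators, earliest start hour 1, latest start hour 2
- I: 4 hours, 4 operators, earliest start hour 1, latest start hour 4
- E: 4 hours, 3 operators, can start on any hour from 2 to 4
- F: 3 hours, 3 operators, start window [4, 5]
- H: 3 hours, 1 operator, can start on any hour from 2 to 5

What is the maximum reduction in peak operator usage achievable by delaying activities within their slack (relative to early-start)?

Early-start peak: h1:11  h2:10  h3:10  h4:11  h5:6  h6:3  h7:0 ⇒ 11.
Leveled (D@1, G@2, I@1, E@2, F@5, H@5): h1:9  h2:9  h3:9  h4:9  h5:7  h6:4  h7:4 ⇒ 9.
Reduction 11 − 9 = 2.

2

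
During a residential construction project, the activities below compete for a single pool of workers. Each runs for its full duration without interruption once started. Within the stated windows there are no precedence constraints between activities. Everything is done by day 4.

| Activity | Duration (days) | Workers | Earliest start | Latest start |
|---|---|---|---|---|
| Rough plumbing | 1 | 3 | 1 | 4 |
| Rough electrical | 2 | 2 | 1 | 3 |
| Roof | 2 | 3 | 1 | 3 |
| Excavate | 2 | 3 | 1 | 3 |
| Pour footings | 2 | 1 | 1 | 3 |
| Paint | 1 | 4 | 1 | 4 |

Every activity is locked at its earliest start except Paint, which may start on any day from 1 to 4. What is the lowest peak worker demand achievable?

12

Paint@1: d1:16  d2:9  d3:0  d4:0 → peak 16
Paint@2: d1:12  d2:13  d3:0  d4:0 → peak 13
Paint@3: d1:12  d2:9  d3:4  d4:0 → peak 12
Paint@4: d1:12  d2:9  d3:0  d4:4 → peak 12
Best is Paint@3, peak 12.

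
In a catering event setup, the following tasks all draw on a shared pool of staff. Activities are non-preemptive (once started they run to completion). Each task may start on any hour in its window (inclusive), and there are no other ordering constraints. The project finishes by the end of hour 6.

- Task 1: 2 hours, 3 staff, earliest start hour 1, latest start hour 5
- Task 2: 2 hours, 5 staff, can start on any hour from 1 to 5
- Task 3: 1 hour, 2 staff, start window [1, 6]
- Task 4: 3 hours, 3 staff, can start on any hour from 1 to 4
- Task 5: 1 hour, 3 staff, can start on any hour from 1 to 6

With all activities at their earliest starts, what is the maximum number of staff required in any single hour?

Early-start schedule: Task 1@1, Task 2@1, Task 3@1, Task 4@1, Task 5@1.
Load per hour: hour 1: 16, hour 2: 11, hour 3: 3, hour 4: 0, hour 5: 0, hour 6: 0.
Peak is 16.

16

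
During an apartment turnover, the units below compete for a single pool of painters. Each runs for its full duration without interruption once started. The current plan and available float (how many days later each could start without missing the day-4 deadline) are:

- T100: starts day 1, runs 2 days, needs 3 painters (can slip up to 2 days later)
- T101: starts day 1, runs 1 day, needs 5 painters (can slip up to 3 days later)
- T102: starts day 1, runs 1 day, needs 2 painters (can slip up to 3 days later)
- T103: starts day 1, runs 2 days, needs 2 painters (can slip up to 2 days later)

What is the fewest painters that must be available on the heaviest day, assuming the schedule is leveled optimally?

Early-start (T100@1, T101@1, T102@1, T103@1) gives peak 12: d1:12  d2:5  d3:0  d4:0.
Shift T101→3, T102→4.
Schedule T100@1, T101@3, T102@4, T103@1: d1:5  d2:5  d3:5  d4:2 — peak 5.
Total painter-days = 17 over 4 days ⇒ peak ≥ ⌈17/4⌉ = 5, so 5 is optimal.

5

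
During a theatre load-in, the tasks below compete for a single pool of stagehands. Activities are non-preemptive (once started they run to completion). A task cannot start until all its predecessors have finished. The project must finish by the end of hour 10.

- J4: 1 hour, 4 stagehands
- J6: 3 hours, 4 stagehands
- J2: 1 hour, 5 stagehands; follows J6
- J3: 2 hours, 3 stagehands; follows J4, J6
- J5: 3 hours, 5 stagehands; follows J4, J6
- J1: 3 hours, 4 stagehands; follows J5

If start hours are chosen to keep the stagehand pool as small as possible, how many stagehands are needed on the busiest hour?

8

Early-start (J4@1, J6@1, J2@4, J3@4, J5@4, J1@7) gives peak 13: h1:8  h2:4  h3:4  h4:13  h5:8  h6:5  h7:4  h8:4  h9:4  h10:0.
Shift J5→5, J1→8.
Schedule J4@1, J6@1, J2@4, J3@4, J5@5, J1@8: h1:8  h2:4  h3:4  h4:8  h5:8  h6:5  h7:5  h8:4  h9:4  h10:4 — peak 8.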